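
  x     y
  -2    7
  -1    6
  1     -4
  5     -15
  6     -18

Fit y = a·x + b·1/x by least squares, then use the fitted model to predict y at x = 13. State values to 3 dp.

Compute the Gram sums: Σx·x = 67, Σx·1/x = 5, Σ1/x·1/x = 1043/450.
And Σx·y = -207, Σ1/x·y = -39/2.
Δ = 67·(1043/450) − 5² = 58631/450.
a = ((-207)·(1043/450) − 5·(-39/2))/(58631/450) = -172026/58631; b = (67·(-39/2) − 5·(-207))/(58631/450) = -122175/58631.
At x = 13: ŷ = (-172026/58631)·(13) + (-122175/58631)·(1/13) = -29194569/762203.

ŷ = -38.303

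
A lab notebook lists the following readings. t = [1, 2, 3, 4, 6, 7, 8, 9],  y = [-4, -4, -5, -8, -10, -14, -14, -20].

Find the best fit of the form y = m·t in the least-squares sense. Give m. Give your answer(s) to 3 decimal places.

The normal equations are: 260·m = -509.
m = (-509)/260 = -1.95769.

m = -1.958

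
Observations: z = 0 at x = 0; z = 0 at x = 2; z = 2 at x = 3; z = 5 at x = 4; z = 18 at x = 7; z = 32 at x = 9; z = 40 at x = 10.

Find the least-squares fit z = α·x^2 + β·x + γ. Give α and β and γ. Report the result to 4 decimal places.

α = 0.4708, β = -0.6834, γ = -0.1448

Normal-equation sums: Σx^2·x^2 = 19315, Σx^2·x = 2171, Σx^2 = 259, Σx·x = 259, Σx = 35, Σ1 = 7.
For Mᵀz: Σx^2·z = 7572, Σx·z = 840, Σz = 97.
Normal equations: [[19315, 2171, 259]; [2171, 259, 35]; [259, 35, 7]]·[α, β, γ]ᵀ = [7572, 840, 97]ᵀ.
Row-reducing yields α = 983/2088, β = -1427/2088, γ = -529/3654.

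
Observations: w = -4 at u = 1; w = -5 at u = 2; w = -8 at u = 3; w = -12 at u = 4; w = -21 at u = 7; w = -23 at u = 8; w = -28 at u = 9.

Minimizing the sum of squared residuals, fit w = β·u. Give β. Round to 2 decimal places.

β = -2.99

Sums needed: Σu·u = 224.
And Σu·w = -669.
β = (-669)/224 = -2.98661.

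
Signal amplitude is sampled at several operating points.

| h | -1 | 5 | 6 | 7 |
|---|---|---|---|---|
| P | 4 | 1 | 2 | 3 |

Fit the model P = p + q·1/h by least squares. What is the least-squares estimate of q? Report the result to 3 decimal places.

Setting ∂/∂p … = 0 gives: 4·p + (-103/210)·q = 10;  (-103/210)·p + (47989/44100)·q = -319/105.
det = 4·(47989/44100) − (-103/210)² = 60449/14700.
p = (10·(47989/44100) − (-103/210)·(-319/105))/(60449/14700) = 414176/181347; q = (4·(-319/105) − (-103/210)·10)/(60449/14700) = -106540/60449.

q = -1.762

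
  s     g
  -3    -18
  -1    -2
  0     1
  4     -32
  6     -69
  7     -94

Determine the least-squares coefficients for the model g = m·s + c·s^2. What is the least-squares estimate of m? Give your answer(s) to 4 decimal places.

Compute the Gram sums: Σs·s = 111, Σs·s^2 = 595, Σs^2·s^2 = 4035.
Moment sums: Σs·g = -1144, Σs^2·g = -7766.
Δ = 111·4035 − 595² = 93860.
m = ((-1144)·4035 − 595·(-7766))/93860 = 473/9386; c = (111·(-7766) − 595·(-1144))/93860 = -90673/46930.

m = 0.0504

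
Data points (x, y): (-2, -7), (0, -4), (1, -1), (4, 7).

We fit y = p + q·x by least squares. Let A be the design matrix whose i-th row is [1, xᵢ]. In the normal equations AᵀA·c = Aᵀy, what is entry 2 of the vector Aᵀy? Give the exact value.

41

Entry 2 ↔ basis x, so (Aᵀy)_{2} = Σᵢ (x)·yᵢ = (-2)·(-7) + (0)·(-4) + (1)·(-1) + (4)·(7) = 41.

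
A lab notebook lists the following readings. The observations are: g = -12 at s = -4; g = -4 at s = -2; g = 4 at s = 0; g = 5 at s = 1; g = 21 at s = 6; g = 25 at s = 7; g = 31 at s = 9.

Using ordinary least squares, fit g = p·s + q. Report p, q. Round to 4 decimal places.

p = 3.2324, q = 2.1500

Sums needed: Σs·s = 187, Σs = 17, Σ1 = 7.
And Σs·g = 641, Σg = 70.
XᵀX·[p, q]ᵀ = Xᵀg becomes [[187, 17]; [17, 7]]·[p, q]ᵀ = [641, 70]ᵀ.
Eliminating q: 7·(row 1) − 17·(row 2) gives 1020·p = 7·641 − 17·70 = 3297, so p = 1099/340.
Then q = (70 − 17·(1099/340))/7 = 43/20.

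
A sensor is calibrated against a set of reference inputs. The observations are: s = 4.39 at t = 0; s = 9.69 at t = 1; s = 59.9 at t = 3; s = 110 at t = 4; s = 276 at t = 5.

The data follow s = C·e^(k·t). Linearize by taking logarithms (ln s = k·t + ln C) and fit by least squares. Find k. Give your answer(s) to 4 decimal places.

k = 0.8271

Linearized form: ln s = k·t + ln C. From the 5 transformed points,
Over the data: Σt = 13.0000, Σ(t)² = 51.0000, Σln s = 18.1640, Σt·ln s = 61.4530.
Normal system: [[51.0000, 13.0000]; [13.0000, 5]]·[k, ln C]ᵀ = [61.4530, 18.1640]ᵀ.
Solving (det = 86.0000): k = 0.82713, ln C = 1.48225.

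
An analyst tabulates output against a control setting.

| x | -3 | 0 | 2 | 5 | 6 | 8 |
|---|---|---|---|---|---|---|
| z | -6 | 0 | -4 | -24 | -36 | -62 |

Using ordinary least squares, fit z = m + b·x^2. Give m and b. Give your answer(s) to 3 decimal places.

m = 0.671, b = -0.986

Setting ∂/∂m … = 0 gives: 6·m + 138·b = -132;  138·m + 6114·b = -5934.
Determinant 6·6114 − 138² = 17640.
m = ((-132)·6114 − 138·(-5934))/17640 = 47/70; b = (6·(-5934) − 138·(-132))/17640 = -69/70.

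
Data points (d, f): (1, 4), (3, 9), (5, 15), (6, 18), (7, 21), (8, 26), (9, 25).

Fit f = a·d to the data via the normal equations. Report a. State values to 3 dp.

a = 2.996

Forming AᵀA = [[265]] and Aᵀf = [794]ᵀ gives AᵀA·[a]ᵀ = Aᵀf.
Hence a = 794 / 265 ≈ 2.99623.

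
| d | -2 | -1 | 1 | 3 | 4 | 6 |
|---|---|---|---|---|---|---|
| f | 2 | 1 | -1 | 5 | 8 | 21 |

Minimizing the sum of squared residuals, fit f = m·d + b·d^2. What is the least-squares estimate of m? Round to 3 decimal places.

m = -0.210

Forming AᵀA = [[67, 299]; [299, 1651]] and Aᵀf = [167, 937]ᵀ gives AᵀA·[m, b]ᵀ = Aᵀf.
Determinant 67·1651 − 299² = 21216.
m = (167·1651 − 299·937)/21216 = -57/272; b = (67·937 − 299·167)/21216 = 2141/3536.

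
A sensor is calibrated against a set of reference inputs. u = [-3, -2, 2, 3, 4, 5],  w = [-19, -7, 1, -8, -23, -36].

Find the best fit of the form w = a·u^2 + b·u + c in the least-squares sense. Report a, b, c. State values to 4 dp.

From the data, Σu^2·u^2 = 1075, Σu^2·u = 189, Σu^2 = 67, Σu·u = 67, Σu = 9, Σ1 = 6.
And Σu^2·w = -1535, Σu·w = -223, Σw = -92.
Inverting the 3×3 Gram matrix, [a, b, c]ᵀ = [-58913/28960, 51443/28960, 34161/7240]ᵀ.

a = -2.0343, b = 1.7763, c = 4.7184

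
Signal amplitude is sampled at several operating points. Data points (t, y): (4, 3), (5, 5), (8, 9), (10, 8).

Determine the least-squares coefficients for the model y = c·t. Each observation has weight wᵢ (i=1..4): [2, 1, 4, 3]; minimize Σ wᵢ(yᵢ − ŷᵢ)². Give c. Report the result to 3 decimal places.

c = 0.941

From the data, Σwᵢ·t·t = 613.
Right-hand side: Σwᵢ·t·y = 577.
c = 577/613 = 0.941272.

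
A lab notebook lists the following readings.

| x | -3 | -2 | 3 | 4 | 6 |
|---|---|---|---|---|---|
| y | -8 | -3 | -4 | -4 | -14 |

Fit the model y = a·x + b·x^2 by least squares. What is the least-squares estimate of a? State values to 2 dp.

a = 0.84

With design matrix M, MᵀM = [[74, 272]; [272, 1730]] and Mᵀy = [-82, -688]ᵀ.
Δ = 74·1730 − 272² = 54036.
a = ((-82)·1730 − 272·(-688))/54036 = 3773/4503; b = (74·(-688) − 272·(-82))/54036 = -2384/4503.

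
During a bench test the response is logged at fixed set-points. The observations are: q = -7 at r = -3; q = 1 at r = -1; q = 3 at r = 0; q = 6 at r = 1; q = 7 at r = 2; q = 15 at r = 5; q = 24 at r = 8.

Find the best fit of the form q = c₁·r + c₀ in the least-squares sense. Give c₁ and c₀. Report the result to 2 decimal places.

c₁ = 2.67, c₀ = 2.42

Sums needed: Σr·r = 104, Σr = 12, Σ1 = 7.
And Σr·q = 307, Σq = 49.
Eliminating c₀: 7·(row 1) − 12·(row 2) gives 584·c₁ = 7·307 − 12·49 = 1561, so c₁ = 1561/584.
Then c₀ = (49 − 12·(1561/584))/7 = 353/146.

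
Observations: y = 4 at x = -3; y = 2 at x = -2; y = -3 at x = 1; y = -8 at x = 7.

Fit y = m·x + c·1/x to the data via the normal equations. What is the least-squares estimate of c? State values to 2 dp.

MᵀM·[m, c]ᵀ = Mᵀy reads: 63·m + 4·c = -75;  4·m + (2437/1764)·c = -136/21.
(Σx·x = 63, Σx·1/x = 4, Σ1/x·1/x = 2437/1764, Σx·y = -75, Σ1/x·y = -136/21.)
Determinant 63·(2437/1764) − 4² = 1989/28.
m = ((-75)·(2437/1764) − 4·(-136/21))/(1989/28) = -5077/4641; c = (63·(-136/21) − 4·(-75))/(1989/28) = -336/221.

c = -1.52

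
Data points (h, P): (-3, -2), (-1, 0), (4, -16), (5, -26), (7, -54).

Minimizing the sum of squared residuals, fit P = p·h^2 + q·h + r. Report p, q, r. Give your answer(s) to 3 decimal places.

Setting ∂/∂p … = 0 gives: 3364·p + 504·q + 100·r = -3570;  504·p + 100·q + 12·r = -566;  100·p + 12·q + 5·r = -98.
Solving the 3×3 system (Gaussian elimination) gives p = -17063/17138, q = -1487/1558, r = 1174/451.

p = -0.996, q = -0.954, r = 2.603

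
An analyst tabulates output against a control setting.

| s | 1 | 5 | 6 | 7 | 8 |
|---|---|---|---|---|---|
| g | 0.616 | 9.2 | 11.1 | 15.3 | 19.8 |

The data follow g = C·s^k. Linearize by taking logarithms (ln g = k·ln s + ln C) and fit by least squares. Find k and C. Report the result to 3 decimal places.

k = 1.653, C = 0.616

With ln gᵢ as the transformed response and ln sᵢ as the regressor:
XᵀX = [[13.9113, 7.4265]; [7.4265, 5]], rhs = [19.4010, 9.8552]ᵀ  (here Σln s = 7.4265, Σ(ln s)² = 13.9113, Σln g = 9.8552, Σln s·ln g = 19.4010).
Slope k = (n·Σln s·ln g − Σln s·Σln g)/(n·Σ(ln s)² − (Σln s)²) = (5·19.4010 − 7.4265·9.8552)/14.4030 = 1.65349; ln C = (Σln g − k·Σln s)/n = -0.48491, so C = exp(-0.48491) = 0.61575.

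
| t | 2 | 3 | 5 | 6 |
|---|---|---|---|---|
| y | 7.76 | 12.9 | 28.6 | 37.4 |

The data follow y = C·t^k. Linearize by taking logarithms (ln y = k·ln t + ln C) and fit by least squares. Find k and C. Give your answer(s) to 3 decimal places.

Let Y = ln y. Fitting Y = k·ln t + ln C by least squares:
Σln t = 5.1930, Σ(ln t)² = 7.4881, Σln y = 11.5813, Σln t·ln y = 16.1159.
Equations: 7.4881·k + 5.1930·ln C = 16.1159;  5.1930·k + 4·ln C = 11.5813.
Solving (det = 2.9856): k = 1.44780, ln C = 1.01573, so C = exp(1.01573) = 2.76138.

k = 1.448, C = 2.761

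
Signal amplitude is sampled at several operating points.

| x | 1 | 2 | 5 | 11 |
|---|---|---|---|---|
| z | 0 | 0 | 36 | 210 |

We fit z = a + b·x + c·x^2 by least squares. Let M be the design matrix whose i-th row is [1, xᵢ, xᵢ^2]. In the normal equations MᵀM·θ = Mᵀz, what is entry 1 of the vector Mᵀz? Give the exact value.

Entry 1 ↔ basis 1, so (Mᵀz)_{1} = Σᵢ zᵢ = (1)·(0) + (1)·(0) + (1)·(36) + (1)·(210) = 246.

246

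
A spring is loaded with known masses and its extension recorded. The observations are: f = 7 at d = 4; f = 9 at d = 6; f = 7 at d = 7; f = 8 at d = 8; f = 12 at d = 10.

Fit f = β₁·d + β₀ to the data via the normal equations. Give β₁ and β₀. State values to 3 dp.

β₁ = 0.700, β₀ = 3.700

Setting ∂/∂β₁ … = 0 gives: 265·β₁ + 35·β₀ = 315;  35·β₁ + 5·β₀ = 43.
Eliminating β₀: 5·(row 1) − 35·(row 2) gives 100·β₁ = 5·315 − 35·43 = 70, so β₁ = 7/10.
Then β₀ = (43 − 35·(7/10))/5 = 37/10.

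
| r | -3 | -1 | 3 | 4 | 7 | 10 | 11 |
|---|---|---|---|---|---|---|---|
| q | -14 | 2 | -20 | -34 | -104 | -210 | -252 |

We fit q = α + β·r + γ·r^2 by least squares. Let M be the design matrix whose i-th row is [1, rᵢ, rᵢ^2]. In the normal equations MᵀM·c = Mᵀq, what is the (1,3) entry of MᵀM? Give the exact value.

Row 1 ↔ basis 1, column 3 ↔ basis r^2, so (MᵀM)_{1,3} = Σᵢ r^2 = (1)·(9) + (1)·(1) + (1)·(9) + (1)·(16) + (1)·(49) + (1)·(100) + (1)·(121) = 305.

305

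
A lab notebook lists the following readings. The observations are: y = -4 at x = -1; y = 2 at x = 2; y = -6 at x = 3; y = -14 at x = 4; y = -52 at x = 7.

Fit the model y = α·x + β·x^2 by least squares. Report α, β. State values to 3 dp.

Setting ∂/∂α … = 0 gives: 79·α + 441·β = -430;  441·α + 2755·β = -2822.
Eliminating β: 2755·(row 1) − 441·(row 2) gives 23164·α = 2755·(-430) − 441·(-2822) = 59852, so α = 14963/5791.
Then β = ((-2822) − 441·(14963/5791))/2755 = -8327/5791.

α = 2.584, β = -1.438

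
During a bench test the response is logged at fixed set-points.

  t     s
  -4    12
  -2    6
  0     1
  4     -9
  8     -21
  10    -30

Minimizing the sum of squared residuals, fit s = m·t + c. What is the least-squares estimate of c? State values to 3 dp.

c = 0.873

Entries of AᵀA: Σt·t = 200, Σt = 16, Σ1 = 6.
Right-hand side: Σt·s = -564, Σs = -41.
AᵀA·[m, c]ᵀ = Aᵀs becomes [[200, 16]; [16, 6]]·[m, c]ᵀ = [-564, -41]ᵀ.
Eliminating c: 6·(row 1) − 16·(row 2) gives 944·m = 6·(-564) − 16·(-41) = -2728, so m = -341/118.
Then c = ((-41) − 16·(-341/118))/6 = 103/118.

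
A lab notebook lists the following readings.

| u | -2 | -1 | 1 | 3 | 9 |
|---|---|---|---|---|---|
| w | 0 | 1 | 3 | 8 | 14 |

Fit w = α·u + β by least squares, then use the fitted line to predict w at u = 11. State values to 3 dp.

ŵ = 17.042

Normal-equation sums: Σu·u = 96, Σu = 10, Σ1 = 5.
Moment sums: Σu·w = 152, Σw = 26.
det = 96·5 − 10² = 380.
α = (152·5 − 10·26)/380 = 25/19; β = (96·26 − 10·152)/380 = 244/95.
At u = 11: ŵ = (25/19)·(11) + (244/95)·(1) = 1619/95.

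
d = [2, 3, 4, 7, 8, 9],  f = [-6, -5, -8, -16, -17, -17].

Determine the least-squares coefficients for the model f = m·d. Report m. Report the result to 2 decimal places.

m = -2.06

Forming AᵀA = [[223]] and Aᵀf = [-460]ᵀ gives AᵀA·[m]ᵀ = Aᵀf.
Hence m = -460 / 223 ≈ -2.06278.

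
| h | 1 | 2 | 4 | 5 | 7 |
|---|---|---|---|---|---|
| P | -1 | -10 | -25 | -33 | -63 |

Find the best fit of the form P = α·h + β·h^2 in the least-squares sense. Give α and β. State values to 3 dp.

α = -2.094, β = -0.976

Setting ∂/∂α … = 0 gives: 95·α + 541·β = -727;  541·α + 3299·β = -4353.
det = 95·3299 − 541² = 20724.
α = ((-727)·3299 − 541·(-4353))/20724 = -10850/5181; β = (95·(-4353) − 541·(-727))/20724 = -5057/5181.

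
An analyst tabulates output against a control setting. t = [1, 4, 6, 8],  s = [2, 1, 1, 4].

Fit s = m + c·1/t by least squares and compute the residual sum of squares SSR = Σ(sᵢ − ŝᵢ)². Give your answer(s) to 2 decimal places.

SSR = 5.95

Setting ∂/∂m … = 0 gives: 4·m + (37/24)·c = 8;  (37/24)·m + (637/576)·c = 35/12.
(Σ1 = 4, Σ1/t = 37/24, Σ1/t·1/t = 637/576, Σs = 8, Σ1/t·s = 35/12.)
Eliminating c: (637/576)·(row 1) − (37/24)·(row 2) gives (131/64)·m = (637/576)·8 − (37/24)·(35/12) = 1253/288, so m = 2506/1179.
Then c = ((35/12) − (37/24)·(2506/1179))/(637/576) = -128/393.
Residuals: 236/1179, -1231/1179, -421/393, 2258/1179; SSR = 7010/1179.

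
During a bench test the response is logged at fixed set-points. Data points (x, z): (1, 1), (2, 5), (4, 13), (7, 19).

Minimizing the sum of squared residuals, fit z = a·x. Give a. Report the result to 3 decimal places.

a = 2.800

The normal system MᵀM·[a]ᵀ = Mᵀz is [[70]]·[a]ᵀ = [196]ᵀ.
a = 196/70 = 2.8.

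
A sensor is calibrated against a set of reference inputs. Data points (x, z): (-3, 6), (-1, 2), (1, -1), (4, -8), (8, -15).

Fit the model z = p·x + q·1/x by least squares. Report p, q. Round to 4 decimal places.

From the data, Σx·x = 91, Σx·1/x = 5, Σ1/x·1/x = 1261/576.
And Σx·z = -173, Σ1/x·z = -71/8.
det = 91·(1261/576) − 5² = 100351/576.
p = ((-173)·(1261/576) − 5·(-71/8))/(100351/576) = -11329/5903; q = (91·(-71/8) − 5·(-173))/(100351/576) = 1944/5903.

p = -1.9192, q = 0.3293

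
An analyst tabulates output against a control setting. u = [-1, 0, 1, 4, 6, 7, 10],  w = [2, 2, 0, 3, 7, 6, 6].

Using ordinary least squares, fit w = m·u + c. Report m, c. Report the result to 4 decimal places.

Compute the Gram sums: Σu·u = 203, Σu = 27, Σ1 = 7.
And Σu·w = 154, Σw = 26.
Normal equations: [[203, 27]; [27, 7]]·[m, c]ᵀ = [154, 26]ᵀ.
Δ = 203·7 − 27² = 692.
m = (154·7 − 27·26)/692 = 94/173; c = (203·26 − 27·154)/692 = 280/173.

m = 0.5434, c = 1.6185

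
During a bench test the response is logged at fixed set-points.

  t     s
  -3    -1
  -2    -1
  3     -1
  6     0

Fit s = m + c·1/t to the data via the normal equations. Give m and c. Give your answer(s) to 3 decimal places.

m = -0.706, c = 0.529

Entries of XᵀX: Σ1 = 4, Σ1/t = -1/3, Σ1/t·1/t = 1/2.
Right-hand side: Σs = -3, Σ1/t·s = 1/2.
Normal equations: [[4, -1/3]; [-1/3, 1/2]]·[m, c]ᵀ = [-3, 1/2]ᵀ.
Eliminating c: (1/2)·(row 1) − (-1/3)·(row 2) gives (17/9)·m = (1/2)·(-3) − (-1/3)·(1/2) = -4/3, so m = -12/17.
Then c = ((1/2) − (-1/3)·(-12/17))/(1/2) = 9/17.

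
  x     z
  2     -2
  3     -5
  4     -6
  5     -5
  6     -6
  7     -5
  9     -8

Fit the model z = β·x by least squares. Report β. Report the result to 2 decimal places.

β = -0.96

Entries of AᵀA: Σx·x = 220.
And Σx·z = -211.
So AᵀA·[β]ᵀ = Aᵀz: [[220]]·[β]ᵀ = [-211]ᵀ.
β = (-211)/220 = -0.959091.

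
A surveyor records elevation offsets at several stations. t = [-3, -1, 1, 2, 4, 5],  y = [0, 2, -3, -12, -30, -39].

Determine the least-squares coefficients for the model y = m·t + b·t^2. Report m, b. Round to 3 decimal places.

m = -3.135, b = -0.991

The normal system XᵀX·[m, b]ᵀ = Xᵀy is [[56, 170]; [170, 980]]·[m, b]ᵀ = [-344, -1504]ᵀ.
Determinant 56·980 − 170² = 25980.
m = ((-344)·980 − 170·(-1504))/25980 = -4072/1299; b = (56·(-1504) − 170·(-344))/25980 = -6436/6495.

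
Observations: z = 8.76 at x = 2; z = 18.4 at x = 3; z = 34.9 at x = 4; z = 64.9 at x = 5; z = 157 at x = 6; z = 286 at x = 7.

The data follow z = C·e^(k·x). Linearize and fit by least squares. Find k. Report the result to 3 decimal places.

Linearized form: ln z = k·x + ln C. From the 6 transformed points,
AᵀA = [[139.0000, 27.0000]; [27.0000, 6]], rhs = [118.0810, 23.5201]ᵀ  (here Σx = 27.0000, Σ(x)² = 139.0000, Σln z = 23.5201, Σx·ln z = 118.0810).
Slope k = (n·Σx·ln z − Σx·Σln z)/(n·Σ(x)² − (Σx)²) = (6·118.0810 − 27.0000·23.5201)/105.0000 = 0.69946; ln C = (Σln z − k·Σx)/n = 0.77246.

k = 0.699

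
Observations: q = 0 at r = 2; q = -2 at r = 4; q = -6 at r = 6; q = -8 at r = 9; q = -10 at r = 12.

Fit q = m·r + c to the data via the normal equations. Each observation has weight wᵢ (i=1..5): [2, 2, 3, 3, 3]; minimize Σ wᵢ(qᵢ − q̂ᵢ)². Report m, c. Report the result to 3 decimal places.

Sums needed: Σwᵢ·r·r = 823, Σwᵢ·r = 93, Σwᵢ·1 = 13.
For AᵀWq: Σwᵢ·r·q = -700, Σwᵢ·q = -76.
Eliminating c: 13·(row 1) − 93·(row 2) gives 2050·m = 13·(-700) − 93·(-76) = -2032, so m = -1016/1025.
Then c = ((-76) − 93·(-1016/1025))/13 = 1276/1025.

m = -0.991, c = 1.245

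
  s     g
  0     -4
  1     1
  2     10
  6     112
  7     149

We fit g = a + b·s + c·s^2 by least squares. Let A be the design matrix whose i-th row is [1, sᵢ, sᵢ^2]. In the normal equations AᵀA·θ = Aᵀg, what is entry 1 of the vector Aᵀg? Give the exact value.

Entry 1 ↔ basis 1, so (Aᵀg)_{1} = Σᵢ gᵢ = (1)·(-4) + (1)·(1) + (1)·(10) + (1)·(112) + (1)·(149) = 268.

268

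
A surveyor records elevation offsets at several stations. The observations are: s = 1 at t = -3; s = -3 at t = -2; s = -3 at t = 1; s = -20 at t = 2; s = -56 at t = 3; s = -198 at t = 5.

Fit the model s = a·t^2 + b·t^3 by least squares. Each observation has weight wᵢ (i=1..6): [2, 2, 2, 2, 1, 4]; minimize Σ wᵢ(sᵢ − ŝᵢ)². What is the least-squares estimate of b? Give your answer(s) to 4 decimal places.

From the data, Σwᵢ·t^2·t^2 = 2809, Σwᵢ·t^2·t^3 = 12259, Σwᵢ·t^3·t^3 = 64945.
Right-hand side: Σwᵢ·t^2·s = -20476, Σwᵢ·t^3·s = -100844.
Normal equations: [[2809, 12259]; [12259, 64945]]·[a, b]ᵀ = [-20476, -100844]ᵀ.
Δ = 2809·64945 − 12259² = 32147424.
a = ((-20476)·64945 − 12259·(-100844))/32147424 = -11695903/4018428; b = (2809·(-100844) − 12259·(-20476))/32147424 = -4031939/4018428.

b = -1.0034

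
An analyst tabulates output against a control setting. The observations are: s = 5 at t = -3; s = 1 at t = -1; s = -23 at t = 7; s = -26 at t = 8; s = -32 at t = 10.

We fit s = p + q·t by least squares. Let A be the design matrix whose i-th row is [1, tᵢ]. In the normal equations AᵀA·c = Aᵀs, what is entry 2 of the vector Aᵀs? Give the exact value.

-705

Entry 2 ↔ basis t, so (Aᵀs)_{2} = Σᵢ (t)·sᵢ = (-3)·(5) + (-1)·(1) + (7)·(-23) + (8)·(-26) + (10)·(-32) = -705.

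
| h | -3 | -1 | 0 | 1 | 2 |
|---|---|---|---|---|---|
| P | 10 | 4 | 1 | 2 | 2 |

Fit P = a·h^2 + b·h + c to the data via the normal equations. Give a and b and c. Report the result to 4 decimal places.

a = 0.5677, b = -1.0214, c = 1.8925

The normal equations are: 99·a + (-19)·b + 15·c = 104;  (-19)·a + 15·b + (-1)·c = -28;  15·a + (-1)·b + 5·c = 19.
(Σh^2·h^2 = 99, Σh^2·h = -19, Σh^2 = 15, Σh·h = 15, Σh = -1, Σ1 = 5, Σh^2·P = 104, Σh·P = -28, ΣP = 19.)
Inverting the 3×3 Gram matrix, [a, b, c]ᵀ = [771/1358, -1387/1358, 1285/679]ᵀ.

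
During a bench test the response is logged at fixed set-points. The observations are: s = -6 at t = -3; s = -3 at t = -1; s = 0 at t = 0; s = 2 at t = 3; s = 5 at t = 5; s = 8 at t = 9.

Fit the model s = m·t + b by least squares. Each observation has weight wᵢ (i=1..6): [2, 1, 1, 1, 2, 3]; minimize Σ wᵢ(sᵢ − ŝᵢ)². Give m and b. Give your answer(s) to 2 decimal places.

m = 1.14, b = -1.66

Entries of MᵀWM: Σwᵢ·t·t = 321, Σwᵢ·t = 33, Σwᵢ·1 = 10.
And Σwᵢ·t·s = 311, Σwᵢ·s = 21.
Determinant 321·10 − 33² = 2121.
m = (311·10 − 33·21)/2121 = 2417/2121; b = (321·21 − 33·311)/2121 = -1174/707.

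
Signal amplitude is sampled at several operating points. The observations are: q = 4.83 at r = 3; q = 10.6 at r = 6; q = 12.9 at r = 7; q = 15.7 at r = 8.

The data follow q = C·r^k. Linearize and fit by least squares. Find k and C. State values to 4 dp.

Linearized form: ln q = k·ln r + ln C. From the 4 transformed points,
Σln r = 6.9157, Σ(ln r)² = 12.5280, Σln q = 9.2466, Σln r·ln q = 16.6624.
Equations: 12.5280·k + 6.9157·ln C = 16.6624;  6.9157·k + 4·ln C = 9.2466.
Slope k = (n·Σln r·ln q − Σln r·Σln q)/(n·Σ(ln r)² − (Σln r)²) = (4·16.6624 − 6.9157·9.2466)/2.2847 = 1.18302; ln C = (Σln q − k·Σln r)/n = 0.26628, so C = exp(0.26628) = 1.30510.

k = 1.1830, C = 1.3051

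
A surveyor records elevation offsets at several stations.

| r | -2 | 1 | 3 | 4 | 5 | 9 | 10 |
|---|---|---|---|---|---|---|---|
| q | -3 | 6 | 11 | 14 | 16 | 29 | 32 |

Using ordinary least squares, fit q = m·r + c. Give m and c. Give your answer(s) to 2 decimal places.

The normal equations are: 236·m + 30·c = 762;  30·m + 7·c = 105.
(Σr·r = 236, Σr = 30, Σ1 = 7, Σr·q = 762, Σq = 105.)
Eliminating c: 7·(row 1) − 30·(row 2) gives 752·m = 7·762 − 30·105 = 2184, so m = 273/94.
Then c = (105 − 30·(273/94))/7 = 120/47.

m = 2.90, c = 2.55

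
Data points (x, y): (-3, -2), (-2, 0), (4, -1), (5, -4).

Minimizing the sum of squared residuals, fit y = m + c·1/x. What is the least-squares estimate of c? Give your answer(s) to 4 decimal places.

Forming AᵀA = [[4, -23/60]; [-23/60, 1669/3600]] and Aᵀy = [-7, -23/60]ᵀ gives AᵀA·[m, c]ᵀ = Aᵀy.
Eliminating c: (1669/3600)·(row 1) − (-23/60)·(row 2) gives (683/400)·m = (1669/3600)·(-7) − (-23/60)·(-23/60) = -3053/900, so m = -12212/6147.
Then c = ((-23/60) − (-23/60)·(-12212/6147))/(1669/3600) = -5060/2049.

c = -2.4695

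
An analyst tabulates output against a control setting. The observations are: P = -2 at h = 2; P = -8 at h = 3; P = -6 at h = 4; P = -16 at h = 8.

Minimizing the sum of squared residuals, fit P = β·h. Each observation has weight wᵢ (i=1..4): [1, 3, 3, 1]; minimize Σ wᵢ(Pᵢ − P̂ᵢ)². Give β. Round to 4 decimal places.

From the data, Σwᵢ·h·h = 143.
And Σwᵢ·h·P = -276.
β = (-276)/143 = -1.93007.

β = -1.9301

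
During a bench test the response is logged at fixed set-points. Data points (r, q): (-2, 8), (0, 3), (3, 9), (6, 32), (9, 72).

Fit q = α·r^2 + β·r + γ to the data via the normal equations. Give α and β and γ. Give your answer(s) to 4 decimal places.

α = 0.9362, β = -0.7466, γ = 2.8482

With design matrix M, MᵀM = [[7954, 964, 130]; [964, 130, 16]; [130, 16, 5]] and Mᵀq = [7097, 851, 124]ᵀ.
Inverting the 3×3 Gram matrix, [α, β, γ]ᵀ = [46909/50106, -37411/50106, 23785/8351]ᵀ.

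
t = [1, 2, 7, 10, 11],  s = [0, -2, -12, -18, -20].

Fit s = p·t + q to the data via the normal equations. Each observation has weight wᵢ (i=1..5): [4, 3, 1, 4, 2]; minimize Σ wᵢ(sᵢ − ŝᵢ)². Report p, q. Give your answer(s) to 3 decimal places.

p = -2.000, q = 2.000

With design matrix A, AᵀWA = [[707, 79]; [79, 14]] and AᵀWs = [-1256, -130]ᵀ.
Δ = 707·14 − 79² = 3657.
p = ((-1256)·14 − 79·(-130))/3657 = -2; q = (707·(-130) − 79·(-1256))/3657 = 2.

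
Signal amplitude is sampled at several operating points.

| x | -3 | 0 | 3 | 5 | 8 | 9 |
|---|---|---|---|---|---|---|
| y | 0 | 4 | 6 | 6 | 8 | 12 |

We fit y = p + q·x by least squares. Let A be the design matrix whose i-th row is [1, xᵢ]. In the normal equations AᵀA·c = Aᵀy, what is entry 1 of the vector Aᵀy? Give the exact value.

Entry 1 ↔ basis 1, so (Aᵀy)_{1} = Σᵢ yᵢ = (1)·(0) + (1)·(4) + (1)·(6) + (1)·(6) + (1)·(8) + (1)·(12) = 36.

36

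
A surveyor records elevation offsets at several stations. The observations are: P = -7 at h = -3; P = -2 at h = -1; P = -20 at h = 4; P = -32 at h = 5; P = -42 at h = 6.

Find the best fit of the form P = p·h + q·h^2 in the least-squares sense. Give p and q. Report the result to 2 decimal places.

p = -0.78, q = -1.06

Sums needed: Σh·h = 87, Σh·h^2 = 377, Σh^2·h^2 = 2259.
Right-hand side: Σh·P = -469, Σh^2·P = -2697.
AᵀA·[p, q]ᵀ = AᵀP becomes [[87, 377]; [377, 2259]]·[p, q]ᵀ = [-469, -2697]ᵀ.
Eliminating q: 2259·(row 1) − 377·(row 2) gives 54404·p = 2259·(-469) − 377·(-2697) = -42702, so p = -21351/27202.
Then q = ((-2697) − 377·(-21351/27202))/2259 = -997/938.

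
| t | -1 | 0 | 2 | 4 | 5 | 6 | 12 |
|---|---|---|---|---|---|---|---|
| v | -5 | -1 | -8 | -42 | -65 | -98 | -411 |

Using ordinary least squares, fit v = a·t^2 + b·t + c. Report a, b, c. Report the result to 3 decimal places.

a = -3.008, b = 1.874, c = -0.388

Sums needed: Σt^2·t^2 = 22930, Σt^2·t = 2140, Σt^2 = 226, Σt·t = 226, Σt = 28, Σ1 = 7.
For Xᵀv: Σt^2·v = -65046, Σt·v = -6024, Σv = -630.
So XᵀX·[a, b, c]ᵀ = Xᵀv: [[22930, 2140, 226]; [2140, 226, 28]; [226, 28, 7]]·[a, b, c]ᵀ = [-65046, -6024, -630]ᵀ.
Inverting the 3×3 Gram matrix, [a, b, c]ᵀ = [-148855/49489, 92766/49489, -1744/4499]ᵀ.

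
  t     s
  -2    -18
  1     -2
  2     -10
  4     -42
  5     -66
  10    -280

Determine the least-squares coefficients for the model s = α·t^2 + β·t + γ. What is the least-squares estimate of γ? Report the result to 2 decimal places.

γ = -1.80

The normal system MᵀM·[α, β, γ]ᵀ = Mᵀs is [[10914, 1190, 150]; [1190, 150, 20]; [150, 20, 6]]·[α, β, γ]ᵀ = [-30436, -3284, -418]ᵀ.
Row-reducing yields α = -18047/6045, β = 20467/10075, γ = -838/465.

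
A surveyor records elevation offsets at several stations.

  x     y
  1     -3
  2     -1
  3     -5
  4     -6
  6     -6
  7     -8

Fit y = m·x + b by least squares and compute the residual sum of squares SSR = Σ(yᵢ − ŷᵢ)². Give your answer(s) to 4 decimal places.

SSR = 7.8509

Forming MᵀM = [[115, 23]; [23, 6]] and Mᵀy = [-136, -29]ᵀ gives MᵀM·[m, b]ᵀ = Mᵀy.
Δ = 115·6 − 23² = 161.
m = ((-136)·6 − 23·(-29))/161 = -149/161; b = (115·(-29) − 23·(-136))/161 = -9/7.
Residuals: -127/161, 344/161, -151/161, -163/161, 135/161, -38/161; SSR = 1264/161.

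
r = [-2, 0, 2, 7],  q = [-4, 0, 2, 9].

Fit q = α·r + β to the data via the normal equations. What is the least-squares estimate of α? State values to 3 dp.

Normal-equation sums: Σr·r = 57, Σr = 7, Σ1 = 4.
And Σr·q = 75, Σq = 7.
So XᵀX·[α, β]ᵀ = Xᵀq: [[57, 7]; [7, 4]]·[α, β]ᵀ = [75, 7]ᵀ.
Determinant 57·4 − 7² = 179.
α = (75·4 − 7·7)/179 = 251/179; β = (57·7 − 7·75)/179 = -126/179.

α = 1.402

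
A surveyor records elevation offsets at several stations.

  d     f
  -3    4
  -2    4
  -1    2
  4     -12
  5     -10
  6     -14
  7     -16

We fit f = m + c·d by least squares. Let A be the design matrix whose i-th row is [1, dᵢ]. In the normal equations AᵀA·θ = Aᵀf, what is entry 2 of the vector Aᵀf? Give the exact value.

-316

Entry 2 ↔ basis d, so (Aᵀf)_{2} = Σᵢ (d)·fᵢ = (-3)·(4) + (-2)·(4) + (-1)·(2) + (4)·(-12) + (5)·(-10) + (6)·(-14) + (7)·(-16) = -316.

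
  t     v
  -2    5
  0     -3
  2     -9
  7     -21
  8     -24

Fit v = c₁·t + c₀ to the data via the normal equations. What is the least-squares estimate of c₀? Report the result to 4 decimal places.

XᵀX·[c₁, c₀]ᵀ = Xᵀv reads: 121·c₁ + 15·c₀ = -367;  15·c₁ + 5·c₀ = -52.
(Σt·t = 121, Σt = 15, Σ1 = 5, Σt·v = -367, Σv = -52.)
det = 121·5 − 15² = 380.
c₁ = ((-367)·5 − 15·(-52))/380 = -211/76; c₀ = (121·(-52) − 15·(-367))/380 = -787/380.

c₀ = -2.0711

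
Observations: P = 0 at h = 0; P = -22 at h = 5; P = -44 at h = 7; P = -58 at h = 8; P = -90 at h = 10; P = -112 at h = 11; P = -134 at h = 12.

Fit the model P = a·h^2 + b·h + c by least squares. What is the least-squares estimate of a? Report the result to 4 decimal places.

a = -0.9748

AᵀA·[a, b, c]ᵀ = AᵀP reads: 52499·a + 5039·b + 503·c = -48266;  5039·a + 503·b + 53·c = -4622;  503·a + 53·b + 7·c = -460.
(Σh^2·h^2 = 52499, Σh^2·h = 5039, Σh^2 = 503, Σh·h = 503, Σh = 53, Σ1 = 7, Σh^2·P = -48266, Σh·P = -4622, ΣP = -460.)
Solving the 3×3 system (Gaussian elimination) gives a = -84847/87043, b = 51673/87043, c = -1304/7913.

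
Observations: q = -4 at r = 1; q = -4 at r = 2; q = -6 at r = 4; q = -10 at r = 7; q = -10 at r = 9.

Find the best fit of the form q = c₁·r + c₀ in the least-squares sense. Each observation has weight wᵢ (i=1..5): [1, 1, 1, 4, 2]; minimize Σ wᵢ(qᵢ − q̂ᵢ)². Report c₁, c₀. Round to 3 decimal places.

Forming MᵀWM = [[379, 53]; [53, 9]] and MᵀWq = [-496, -74]ᵀ gives MᵀWM·[c₁, c₀]ᵀ = MᵀWq.
Eliminating c₀: 9·(row 1) − 53·(row 2) gives 602·c₁ = 9·(-496) − 53·(-74) = -542, so c₁ = -271/301.
Then c₀ = ((-74) − 53·(-271/301))/9 = -879/301.

c₁ = -0.900, c₀ = -2.920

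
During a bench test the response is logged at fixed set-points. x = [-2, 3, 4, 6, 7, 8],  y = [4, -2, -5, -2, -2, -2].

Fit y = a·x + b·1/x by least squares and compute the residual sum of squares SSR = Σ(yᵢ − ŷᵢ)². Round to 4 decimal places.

SSR = 7.2075

The normal equations are: 178·a + 6·b = -76;  6·a + (13757/28224)·b = -67/14.
(Σx·x = 178, Σx·1/x = 6, Σ1/x·1/x = 13757/28224, Σx·y = -76, Σ1/x·y = -67/14.)
Eliminating b: (13757/28224)·(row 1) − 6·(row 2) gives (716341/14112)·a = (13757/28224)·(-76) − 6·(-67/14) = -58775/7056, so a = -117550/716341.
Then b = ((-67/14) − 6·(-117550/716341))/(13757/28224) = -5586336/716341.
Residuals: -162904/716341, 782080/716341, -1714921/716341, 203674/716341, 188216/716341, 206010/716341; SSR = 5163029/716341.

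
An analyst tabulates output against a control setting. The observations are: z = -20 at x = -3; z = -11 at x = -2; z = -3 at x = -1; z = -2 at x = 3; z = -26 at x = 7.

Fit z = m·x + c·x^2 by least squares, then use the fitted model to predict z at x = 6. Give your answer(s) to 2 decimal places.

Entries of MᵀM: Σx·x = 72, Σx·x^2 = 334, Σx^2·x^2 = 2580.
For Mᵀz: Σx·z = -103, Σx^2·z = -1519.
MᵀM·[m, c]ᵀ = Mᵀz becomes [[72, 334]; [334, 2580]]·[m, c]ᵀ = [-103, -1519]ᵀ.
Eliminating c: 2580·(row 1) − 334·(row 2) gives 74204·m = 2580·(-103) − 334·(-1519) = 241606, so m = 120803/37102.
Then c = ((-1519) − 334·(120803/37102))/2580 = -37483/37102.
At x = 6: ẑ = (120803/37102)·(6) + (-37483/37102)·(36) = -312285/18551.

ẑ = -16.83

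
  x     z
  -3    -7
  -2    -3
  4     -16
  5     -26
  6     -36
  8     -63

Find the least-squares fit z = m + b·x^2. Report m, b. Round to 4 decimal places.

m = 0.6699, b = -1.0066

The normal system MᵀM·[m, b]ᵀ = Mᵀz is [[6, 154]; [154, 6370]]·[m, b]ᵀ = [-151, -6309]ᵀ.
Δ = 6·6370 − 154² = 14504.
m = ((-151)·6370 − 154·(-6309))/14504 = 347/518; b = (6·(-6309) − 154·(-151))/14504 = -1825/1813.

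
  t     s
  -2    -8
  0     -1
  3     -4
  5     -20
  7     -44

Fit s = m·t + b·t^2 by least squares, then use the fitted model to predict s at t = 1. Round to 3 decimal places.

Compute the Gram sums: Σt·t = 87, Σt·t^2 = 487, Σt^2·t^2 = 3123.
For Mᵀs: Σt·s = -404, Σt^2·s = -2724.
So MᵀM·[m, b]ᵀ = Mᵀs: [[87, 487]; [487, 3123]]·[m, b]ᵀ = [-404, -2724]ᵀ.
det = 87·3123 − 487² = 34532.
m = ((-404)·3123 − 487·(-2724))/34532 = 16224/8633; b = (87·(-2724) − 487·(-404))/34532 = -10060/8633.
At t = 1: ŝ = (16224/8633)·(1) + (-10060/8633)·(1) = 6164/8633.

ŝ = 0.714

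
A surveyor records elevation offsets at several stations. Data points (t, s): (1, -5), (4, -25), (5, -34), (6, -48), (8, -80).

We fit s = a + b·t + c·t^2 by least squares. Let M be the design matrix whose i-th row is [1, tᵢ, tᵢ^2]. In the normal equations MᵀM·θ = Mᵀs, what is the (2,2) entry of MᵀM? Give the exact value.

142

Row 2 ↔ basis t, column 2 ↔ basis t, so (MᵀM)_{2,2} = Σᵢ (t)·(t) = (1)·(1) + (4)·(4) + (5)·(5) + (6)·(6) + (8)·(8) = 142.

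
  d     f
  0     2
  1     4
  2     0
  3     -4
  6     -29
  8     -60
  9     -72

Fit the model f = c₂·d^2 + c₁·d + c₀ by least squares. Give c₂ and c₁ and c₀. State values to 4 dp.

The normal system XᵀX·[c₂, c₁, c₀]ᵀ = Xᵀf is [[12051, 1493, 195]; [1493, 195, 29]; [195, 29, 7]]·[c₂, c₁, c₀]ᵀ = [-10748, -1310, -159]ᵀ.
Inverting the 3×3 Gram matrix, [c₂, c₁, c₀]ᵀ = [-1065/1036, 367/518, 3095/1036]ᵀ.

c₂ = -1.0280, c₁ = 0.7085, c₀ = 2.9875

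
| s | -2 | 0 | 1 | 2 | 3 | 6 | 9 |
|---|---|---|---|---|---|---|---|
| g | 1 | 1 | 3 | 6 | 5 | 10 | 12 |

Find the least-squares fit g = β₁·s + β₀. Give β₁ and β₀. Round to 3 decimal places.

From the data, Σs·s = 135, Σs = 19, Σ1 = 7.
For Mᵀg: Σs·g = 196, Σg = 38.
Determinant 135·7 − 19² = 584.
β₁ = (196·7 − 19·38)/584 = 325/292; β₀ = (135·38 − 19·196)/584 = 703/292.

β₁ = 1.113, β₀ = 2.408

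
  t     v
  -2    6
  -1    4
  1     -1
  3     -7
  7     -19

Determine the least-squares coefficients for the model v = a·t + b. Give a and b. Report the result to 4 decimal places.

a = -2.8086, b = 1.0938

Normal-equation sums: Σt·t = 64, Σt = 8, Σ1 = 5.
Moment sums: Σt·v = -171, Σv = -17.
MᵀM·[a, b]ᵀ = Mᵀv becomes [[64, 8]; [8, 5]]·[a, b]ᵀ = [-171, -17]ᵀ.
Determinant 64·5 − 8² = 256.
a = ((-171)·5 − 8·(-17))/256 = -719/256; b = (64·(-17) − 8·(-171))/256 = 35/32.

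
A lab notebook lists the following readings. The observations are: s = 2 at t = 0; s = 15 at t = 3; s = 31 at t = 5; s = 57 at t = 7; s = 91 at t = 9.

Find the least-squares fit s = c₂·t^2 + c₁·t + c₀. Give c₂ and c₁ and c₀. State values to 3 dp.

c₂ = 0.986, c₁ = 0.951, c₀ = 2.286

Normal-equation sums: Σt^2·t^2 = 9668, Σt^2·t = 1224, Σt^2 = 164, Σt·t = 164, Σt = 24, Σ1 = 5.
Moment sums: Σt^2·s = 11074, Σt·s = 1418, Σs = 196.
AᵀA·[c₂, c₁, c₀]ᵀ = Aᵀs becomes [[9668, 1224, 164]; [1224, 164, 24]; [164, 24, 5]]·[c₂, c₁, c₀]ᵀ = [11074, 1418, 196]ᵀ.
Inverting the 3×3 Gram matrix, [c₂, c₁, c₀]ᵀ = [3801/3854, 3665/3854, 4406/1927]ᵀ.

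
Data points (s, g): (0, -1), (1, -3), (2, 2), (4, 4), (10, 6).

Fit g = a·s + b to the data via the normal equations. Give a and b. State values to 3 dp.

a = 0.788, b = -1.079

Compute the Gram sums: Σs·s = 121, Σs = 17, Σ1 = 5.
And Σs·g = 77, Σg = 8.
Eliminating b: 5·(row 1) − 17·(row 2) gives 316·a = 5·77 − 17·8 = 249, so a = 249/316.
Then b = (8 − 17·(249/316))/5 = -341/316.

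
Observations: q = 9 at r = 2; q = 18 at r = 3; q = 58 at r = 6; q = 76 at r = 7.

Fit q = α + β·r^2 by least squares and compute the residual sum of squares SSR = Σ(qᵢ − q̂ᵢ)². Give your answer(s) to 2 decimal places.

With design matrix A, AᵀA = [[4, 98]; [98, 3794]] and Aᵀq = [161, 6010]ᵀ.
Δ = 4·3794 − 98² = 5572.
α = (161·3794 − 98·6010)/5572 = 1561/398; β = (4·6010 − 98·161)/5572 = 4131/2786.
Residuals: -2377/2786, 1021/1393, 1945/2786, -115/199; SSR = 5813/2786.

SSR = 2.09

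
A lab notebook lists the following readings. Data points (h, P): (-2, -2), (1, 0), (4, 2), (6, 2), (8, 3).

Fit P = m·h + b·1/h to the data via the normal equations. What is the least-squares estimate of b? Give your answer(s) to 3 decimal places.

Compute the Gram sums: Σh·h = 121, Σh·1/h = 5, Σ1/h·1/h = 781/576.
And Σh·P = 48, Σ1/h·P = 53/24.
Eliminating b: (781/576)·(row 1) − 5·(row 2) gives (80101/576)·m = (781/576)·48 − 5·(53/24) = 1297/24, so m = 31128/80101.
Then b = ((53/24) − 5·(31128/80101))/(781/576) = 15672/80101.

b = 0.196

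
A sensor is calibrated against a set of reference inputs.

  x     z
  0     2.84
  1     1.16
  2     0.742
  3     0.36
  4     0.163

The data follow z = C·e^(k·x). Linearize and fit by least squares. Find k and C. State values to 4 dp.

k = -0.6886, C = 2.6879

Linearized form: ln z = k·x + ln C. From the 5 transformed points,
XᵀX = [[30.0000, 10.0000]; [10.0000, 5]], rhs = [-10.7694, -1.9418]ᵀ  (here Σx = 10.0000, Σ(x)² = 30.0000, Σln z = -1.9418, Σx·ln z = -10.7694).
Δ = 30.0000·5 − (10.0000)² = 50.0000; k = (-10.7694·5 − 10.0000·-1.9418)/50.0000 = -0.68857, ln C = (30.0000·-1.9418 − 10.0000·-10.7694)/50.0000 = 0.98877, so C = exp(0.98877) = 2.68793.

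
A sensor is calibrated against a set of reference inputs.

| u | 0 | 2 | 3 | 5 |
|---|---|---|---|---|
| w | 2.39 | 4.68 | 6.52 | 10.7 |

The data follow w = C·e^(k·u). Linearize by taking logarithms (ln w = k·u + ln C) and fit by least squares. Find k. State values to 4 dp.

With ln wᵢ as the transformed response and uᵢ as the regressor:
Σu = 10.0000, Σ(u)² = 38.0000, Σln w = 6.6597, Σu·ln w = 20.5624.
Equations: 38.0000·k + 10.0000·ln C = 20.5624;  10.0000·k + 4·ln C = 6.6597.
Δ = 38.0000·4 − (10.0000)² = 52.0000; k = (20.5624·4 − 10.0000·6.6597)/52.0000 = 0.30101, ln C = (38.0000·6.6597 − 10.0000·20.5624)/52.0000 = 0.91240.

k = 0.3010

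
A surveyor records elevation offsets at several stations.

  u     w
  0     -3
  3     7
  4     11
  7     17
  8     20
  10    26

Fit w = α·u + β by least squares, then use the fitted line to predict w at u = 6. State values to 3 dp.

From the data, Σu·u = 238, Σu = 32, Σ1 = 6.
Moment sums: Σu·w = 604, Σw = 78.
Determinant 238·6 − 32² = 404.
α = (604·6 − 32·78)/404 = 282/101; β = (238·78 − 32·604)/404 = -191/101.
At u = 6: ŵ = (282/101)·(6) + (-191/101)·(1) = 1501/101.

ŵ = 14.861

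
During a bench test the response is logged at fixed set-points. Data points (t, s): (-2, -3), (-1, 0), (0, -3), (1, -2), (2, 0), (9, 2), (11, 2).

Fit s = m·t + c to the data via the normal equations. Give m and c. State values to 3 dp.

m = 0.358, c = -1.594

Setting ∂/∂m … = 0 gives: 212·m + 20·c = 44;  20·m + 7·c = -4.
(Σt·t = 212, Σt = 20, Σ1 = 7, Σt·s = 44, Σs = -4.)
det = 212·7 − 20² = 1084.
m = (44·7 − 20·(-4))/1084 = 97/271; c = (212·(-4) − 20·44)/1084 = -432/271.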